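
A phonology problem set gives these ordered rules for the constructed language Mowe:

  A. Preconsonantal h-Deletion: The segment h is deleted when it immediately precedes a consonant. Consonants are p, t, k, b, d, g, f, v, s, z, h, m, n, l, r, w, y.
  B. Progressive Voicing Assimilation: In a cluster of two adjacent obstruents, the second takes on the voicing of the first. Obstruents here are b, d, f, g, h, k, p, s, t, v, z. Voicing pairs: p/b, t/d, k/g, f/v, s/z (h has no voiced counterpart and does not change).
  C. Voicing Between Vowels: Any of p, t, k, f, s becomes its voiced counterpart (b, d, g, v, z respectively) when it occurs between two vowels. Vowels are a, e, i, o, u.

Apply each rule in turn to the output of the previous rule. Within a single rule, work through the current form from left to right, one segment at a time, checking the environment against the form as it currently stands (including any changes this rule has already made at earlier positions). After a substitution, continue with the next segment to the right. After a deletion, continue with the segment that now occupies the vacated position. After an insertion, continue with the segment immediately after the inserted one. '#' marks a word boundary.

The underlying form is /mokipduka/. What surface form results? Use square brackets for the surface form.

A Preconsonantal h-Deletion: no change — [mokipduka]
B Progressive Voicing Assimilation: [mokipduka] → [mokiptuka]
C Voicing Between Vowels: [mokiptuka] → [mogiptuga]

[mogiptuga]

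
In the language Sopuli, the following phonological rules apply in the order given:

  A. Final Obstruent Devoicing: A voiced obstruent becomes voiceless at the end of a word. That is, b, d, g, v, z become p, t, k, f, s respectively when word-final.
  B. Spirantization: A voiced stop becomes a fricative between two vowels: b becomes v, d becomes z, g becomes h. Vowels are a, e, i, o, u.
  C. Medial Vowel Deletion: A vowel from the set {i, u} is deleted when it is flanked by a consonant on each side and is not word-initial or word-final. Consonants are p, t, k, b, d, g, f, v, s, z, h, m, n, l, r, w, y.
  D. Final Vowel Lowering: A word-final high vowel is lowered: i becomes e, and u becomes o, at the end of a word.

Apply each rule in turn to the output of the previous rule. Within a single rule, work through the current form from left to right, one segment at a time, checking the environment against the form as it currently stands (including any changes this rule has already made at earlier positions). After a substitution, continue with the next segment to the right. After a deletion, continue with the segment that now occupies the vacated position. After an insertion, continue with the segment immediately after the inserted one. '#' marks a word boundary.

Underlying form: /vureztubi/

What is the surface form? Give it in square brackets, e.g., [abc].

A Final Obstruent Devoicing: no change — [vureztubi]
B Spirantization: [vureztubi] → [vureztuvi]
C Medial Vowel Deletion: [vureztuvi] → [vreztvi]
D Final Vowel Lowering: [vreztvi] → [vreztve]

[vreztve]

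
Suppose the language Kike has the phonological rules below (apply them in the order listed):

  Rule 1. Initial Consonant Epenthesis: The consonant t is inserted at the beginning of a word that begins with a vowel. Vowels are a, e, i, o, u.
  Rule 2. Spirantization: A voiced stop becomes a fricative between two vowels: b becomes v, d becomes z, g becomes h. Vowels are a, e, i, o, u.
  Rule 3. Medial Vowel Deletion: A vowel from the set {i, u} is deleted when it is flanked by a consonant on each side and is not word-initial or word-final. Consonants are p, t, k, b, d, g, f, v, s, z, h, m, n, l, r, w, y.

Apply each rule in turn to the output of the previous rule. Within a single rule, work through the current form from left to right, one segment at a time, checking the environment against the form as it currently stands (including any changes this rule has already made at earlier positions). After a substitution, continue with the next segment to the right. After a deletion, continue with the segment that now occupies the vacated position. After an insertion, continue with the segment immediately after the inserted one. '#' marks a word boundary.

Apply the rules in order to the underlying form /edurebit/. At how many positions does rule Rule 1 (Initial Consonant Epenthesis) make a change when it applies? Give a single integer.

Rule 1 Initial Consonant Epenthesis: [edurebit] → [tedurebit]
Rule 2 Spirantization: [tedurebit] → [tezurevit]
Rule 3 Medial Vowel Deletion: [tezurevit] → [tezrevt]
Rule Rule 1 changed 1 position(s).

1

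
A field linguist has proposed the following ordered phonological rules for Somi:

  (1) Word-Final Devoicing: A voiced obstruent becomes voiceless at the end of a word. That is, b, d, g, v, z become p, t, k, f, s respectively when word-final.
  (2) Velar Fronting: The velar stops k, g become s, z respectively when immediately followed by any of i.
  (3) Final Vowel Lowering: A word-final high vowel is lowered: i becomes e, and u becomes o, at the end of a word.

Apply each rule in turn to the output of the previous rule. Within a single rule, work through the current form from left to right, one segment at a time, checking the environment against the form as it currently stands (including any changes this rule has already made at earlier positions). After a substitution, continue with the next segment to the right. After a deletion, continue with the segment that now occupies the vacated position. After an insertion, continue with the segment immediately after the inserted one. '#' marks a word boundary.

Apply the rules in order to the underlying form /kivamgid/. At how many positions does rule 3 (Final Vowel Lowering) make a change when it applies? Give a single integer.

(1) Word-Final Devoicing: [kivamgid] → [kivamgit]
(2) Velar Fronting: [kivamgit] → [sivamzit]
(3) Final Vowel Lowering: no change — [sivamzit]
Rule 3 changed 0 position(s).

0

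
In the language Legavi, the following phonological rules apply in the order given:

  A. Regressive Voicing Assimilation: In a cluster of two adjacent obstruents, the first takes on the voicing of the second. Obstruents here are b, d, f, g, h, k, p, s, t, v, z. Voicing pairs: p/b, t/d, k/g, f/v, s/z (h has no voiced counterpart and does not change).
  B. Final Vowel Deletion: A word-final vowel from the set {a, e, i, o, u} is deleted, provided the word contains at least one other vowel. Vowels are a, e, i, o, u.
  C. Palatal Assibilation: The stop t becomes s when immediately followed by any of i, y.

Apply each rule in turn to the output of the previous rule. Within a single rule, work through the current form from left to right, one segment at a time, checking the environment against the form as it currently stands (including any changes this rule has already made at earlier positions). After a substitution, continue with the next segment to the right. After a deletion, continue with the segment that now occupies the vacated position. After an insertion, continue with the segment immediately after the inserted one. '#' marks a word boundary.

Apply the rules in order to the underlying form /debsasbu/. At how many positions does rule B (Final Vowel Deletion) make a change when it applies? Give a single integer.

A Regressive Voicing Assimilation: [debsasbu] → [depsazbu]
B Final Vowel Deletion: [depsazbu] → [depsazb]
C Palatal Assibilation: no change — [depsazb]
Rule B changed 1 position(s).

1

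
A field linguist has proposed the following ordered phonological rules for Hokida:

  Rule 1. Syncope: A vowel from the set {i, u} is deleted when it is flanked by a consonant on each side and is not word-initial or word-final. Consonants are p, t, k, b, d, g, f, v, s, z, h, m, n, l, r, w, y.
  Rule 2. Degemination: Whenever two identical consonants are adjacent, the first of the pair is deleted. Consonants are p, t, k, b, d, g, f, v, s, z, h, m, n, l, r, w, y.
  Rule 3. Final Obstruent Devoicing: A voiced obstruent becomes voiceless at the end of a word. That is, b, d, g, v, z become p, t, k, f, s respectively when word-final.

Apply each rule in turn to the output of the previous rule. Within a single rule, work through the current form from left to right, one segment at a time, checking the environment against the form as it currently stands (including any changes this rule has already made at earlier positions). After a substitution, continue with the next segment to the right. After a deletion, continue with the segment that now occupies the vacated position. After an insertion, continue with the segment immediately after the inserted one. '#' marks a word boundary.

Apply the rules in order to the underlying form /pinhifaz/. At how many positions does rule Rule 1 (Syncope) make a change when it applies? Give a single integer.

2

Rule 1 Syncope: [pinhifaz] → [pnhfaz]
Rule 2 Degemination: no change — [pnhfaz]
Rule 3 Final Obstruent Devoicing: [pnhfaz] → [pnhfas]
Rule Rule 1 changed 2 position(s).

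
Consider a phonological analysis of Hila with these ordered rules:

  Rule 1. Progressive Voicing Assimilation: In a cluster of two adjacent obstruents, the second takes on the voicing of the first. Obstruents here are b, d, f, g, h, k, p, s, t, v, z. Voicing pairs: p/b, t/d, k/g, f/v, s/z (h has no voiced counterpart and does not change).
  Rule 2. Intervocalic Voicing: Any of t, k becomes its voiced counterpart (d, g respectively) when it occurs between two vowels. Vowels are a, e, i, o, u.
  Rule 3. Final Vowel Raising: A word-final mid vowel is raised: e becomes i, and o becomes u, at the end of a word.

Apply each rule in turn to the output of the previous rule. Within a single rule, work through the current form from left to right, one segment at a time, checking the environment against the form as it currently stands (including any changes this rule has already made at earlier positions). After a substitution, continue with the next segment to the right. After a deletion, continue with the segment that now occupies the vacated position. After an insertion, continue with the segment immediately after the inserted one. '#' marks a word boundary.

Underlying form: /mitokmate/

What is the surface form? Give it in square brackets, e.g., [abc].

[midokmadi]

Rule 1 Progressive Voicing Assimilation: no change — [mitokmate]
Rule 2 Intervocalic Voicing: [mitokmate] → [midokmade]
Rule 3 Final Vowel Raising: [midokmade] → [midokmadi]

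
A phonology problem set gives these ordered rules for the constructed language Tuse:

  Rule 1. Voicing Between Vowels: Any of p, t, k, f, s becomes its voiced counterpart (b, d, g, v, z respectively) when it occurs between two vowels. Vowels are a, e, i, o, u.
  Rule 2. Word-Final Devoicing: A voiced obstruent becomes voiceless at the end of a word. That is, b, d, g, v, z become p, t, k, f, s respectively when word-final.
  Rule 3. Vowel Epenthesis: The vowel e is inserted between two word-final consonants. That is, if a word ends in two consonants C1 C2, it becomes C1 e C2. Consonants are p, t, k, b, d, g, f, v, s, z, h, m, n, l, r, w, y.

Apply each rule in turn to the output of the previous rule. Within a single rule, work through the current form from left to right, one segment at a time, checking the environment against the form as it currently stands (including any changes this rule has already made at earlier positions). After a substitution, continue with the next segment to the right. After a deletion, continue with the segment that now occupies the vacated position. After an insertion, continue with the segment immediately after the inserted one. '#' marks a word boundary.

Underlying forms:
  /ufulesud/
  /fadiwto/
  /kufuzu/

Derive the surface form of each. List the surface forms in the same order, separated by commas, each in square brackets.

/ufulesud/:
  Rule 1 Voicing Between Vowels: [ufulesud] → [uvulezud]
  Rule 2 Word-Final Devoicing: [uvulezud] → [uvulezut]
  Rule 3 Vowel Epenthesis: no change — [uvulezut]
/fadiwto/:
  Rule 1 Voicing Between Vowels: no change — [fadiwto]
  Rule 2 Word-Final Devoicing: no change — [fadiwto]
  Rule 3 Vowel Epenthesis: no change — [fadiwto]
/kufuzu/:
  Rule 1 Voicing Between Vowels: [kufuzu] → [kuvuzu]
  Rule 2 Word-Final Devoicing: no change — [kuvuzu]
  Rule 3 Vowel Epenthesis: no change — [kuvuzu]

[uvulezut], [fadiwto], [kuvuzu]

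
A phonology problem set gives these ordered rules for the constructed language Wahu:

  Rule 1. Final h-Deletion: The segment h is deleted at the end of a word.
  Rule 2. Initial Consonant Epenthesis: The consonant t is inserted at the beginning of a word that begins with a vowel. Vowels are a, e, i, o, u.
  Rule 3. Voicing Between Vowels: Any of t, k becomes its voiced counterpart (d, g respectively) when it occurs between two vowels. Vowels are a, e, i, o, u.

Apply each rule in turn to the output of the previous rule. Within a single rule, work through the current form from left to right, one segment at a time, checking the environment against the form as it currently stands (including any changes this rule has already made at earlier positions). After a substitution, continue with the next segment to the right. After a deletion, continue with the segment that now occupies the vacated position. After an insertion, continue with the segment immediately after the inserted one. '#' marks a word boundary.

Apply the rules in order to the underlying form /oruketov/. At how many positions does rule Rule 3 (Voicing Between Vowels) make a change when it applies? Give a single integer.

2

Rule 1 Final h-Deletion: no change — [oruketov]
Rule 2 Initial Consonant Epenthesis: [oruketov] → [toruketov]
Rule 3 Voicing Between Vowels: [toruketov] → [torugedov]
Rule Rule 3 changed 2 position(s).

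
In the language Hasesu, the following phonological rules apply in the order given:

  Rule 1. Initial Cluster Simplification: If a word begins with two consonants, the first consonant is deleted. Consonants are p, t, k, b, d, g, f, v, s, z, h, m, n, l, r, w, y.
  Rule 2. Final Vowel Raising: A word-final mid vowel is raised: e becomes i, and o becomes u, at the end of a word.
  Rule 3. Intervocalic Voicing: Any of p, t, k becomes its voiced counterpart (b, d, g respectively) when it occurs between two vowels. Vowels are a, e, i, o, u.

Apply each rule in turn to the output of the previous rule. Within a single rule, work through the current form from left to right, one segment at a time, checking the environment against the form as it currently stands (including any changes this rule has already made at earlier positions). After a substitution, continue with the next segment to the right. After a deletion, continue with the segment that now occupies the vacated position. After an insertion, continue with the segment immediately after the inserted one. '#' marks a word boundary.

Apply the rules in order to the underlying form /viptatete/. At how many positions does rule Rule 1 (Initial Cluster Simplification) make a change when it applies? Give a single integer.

0

Rule 1 Initial Cluster Simplification: no change — [viptatete]
Rule 2 Final Vowel Raising: [viptatete] → [viptateti]
Rule 3 Intervocalic Voicing: [viptateti] → [viptadedi]
Rule Rule 1 changed 0 position(s).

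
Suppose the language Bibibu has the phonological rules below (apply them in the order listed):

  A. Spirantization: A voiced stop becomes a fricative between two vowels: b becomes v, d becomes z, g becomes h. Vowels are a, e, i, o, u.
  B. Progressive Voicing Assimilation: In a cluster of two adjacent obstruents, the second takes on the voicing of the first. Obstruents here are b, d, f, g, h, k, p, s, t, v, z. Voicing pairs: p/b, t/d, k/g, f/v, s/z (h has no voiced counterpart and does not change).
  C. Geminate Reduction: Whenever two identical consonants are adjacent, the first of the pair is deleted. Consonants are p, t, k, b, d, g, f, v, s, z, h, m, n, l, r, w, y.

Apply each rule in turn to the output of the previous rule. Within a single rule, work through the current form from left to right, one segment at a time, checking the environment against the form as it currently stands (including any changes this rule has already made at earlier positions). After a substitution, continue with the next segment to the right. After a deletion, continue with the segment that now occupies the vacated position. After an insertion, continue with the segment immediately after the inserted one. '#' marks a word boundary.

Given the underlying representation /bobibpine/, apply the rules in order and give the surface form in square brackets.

A Spirantization: [bobibpine] → [bovibpine]
B Progressive Voicing Assimilation: [bovibpine] → [bovibbine]
C Geminate Reduction: [bovibbine] → [bovibine]

[bovibine]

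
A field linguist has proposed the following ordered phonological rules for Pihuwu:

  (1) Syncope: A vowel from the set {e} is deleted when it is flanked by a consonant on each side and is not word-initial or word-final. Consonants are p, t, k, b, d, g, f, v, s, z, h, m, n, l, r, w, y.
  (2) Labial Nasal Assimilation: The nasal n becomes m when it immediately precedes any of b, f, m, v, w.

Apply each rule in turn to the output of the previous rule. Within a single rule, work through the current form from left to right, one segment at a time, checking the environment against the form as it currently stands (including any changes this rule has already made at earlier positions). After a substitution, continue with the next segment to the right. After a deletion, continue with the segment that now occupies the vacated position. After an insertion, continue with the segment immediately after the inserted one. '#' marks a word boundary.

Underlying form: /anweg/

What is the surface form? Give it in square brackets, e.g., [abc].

(1) Syncope: [anweg] → [anwg]
(2) Labial Nasal Assimilation: [anwg] → [amwg]

[amwg]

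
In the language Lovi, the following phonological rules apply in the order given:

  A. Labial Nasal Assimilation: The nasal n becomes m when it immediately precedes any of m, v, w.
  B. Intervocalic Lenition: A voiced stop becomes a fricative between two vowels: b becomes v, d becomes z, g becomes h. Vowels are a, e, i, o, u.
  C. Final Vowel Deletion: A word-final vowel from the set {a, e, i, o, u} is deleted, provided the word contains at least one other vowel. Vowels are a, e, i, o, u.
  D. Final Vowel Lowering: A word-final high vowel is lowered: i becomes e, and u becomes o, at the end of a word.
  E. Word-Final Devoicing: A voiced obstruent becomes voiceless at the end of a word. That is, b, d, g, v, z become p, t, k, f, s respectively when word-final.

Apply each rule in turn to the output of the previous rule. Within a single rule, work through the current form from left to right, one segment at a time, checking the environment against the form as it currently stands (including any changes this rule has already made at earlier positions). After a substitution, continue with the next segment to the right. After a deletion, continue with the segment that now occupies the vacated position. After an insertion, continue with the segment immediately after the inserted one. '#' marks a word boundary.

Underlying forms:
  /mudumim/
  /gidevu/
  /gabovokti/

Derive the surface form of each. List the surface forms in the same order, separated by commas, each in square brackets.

[muzumim], [gizef], [gavovokt]

/mudumim/:
  A Labial Nasal Assimilation: no change — [mudumim]
  B Intervocalic Lenition: [mudumim] → [muzumim]
  C Final Vowel Deletion: no change — [muzumim]
  D Final Vowel Lowering: no change — [muzumim]
  E Word-Final Devoicing: no change — [muzumim]
/gidevu/:
  A Labial Nasal Assimilation: no change — [gidevu]
  B Intervocalic Lenition: [gidevu] → [gizevu]
  C Final Vowel Deletion: [gizevu] → [gizev]
  D Final Vowel Lowering: no change — [gizev]
  E Word-Final Devoicing: [gizev] → [gizef]
/gabovokti/:
  A Labial Nasal Assimilation: no change — [gabovokti]
  B Intervocalic Lenition: [gabovokti] → [gavovokti]
  C Final Vowel Deletion: [gavovokti] → [gavovokt]
  D Final Vowel Lowering: no change — [gavovokt]
  E Word-Final Devoicing: no change — [gavovokt]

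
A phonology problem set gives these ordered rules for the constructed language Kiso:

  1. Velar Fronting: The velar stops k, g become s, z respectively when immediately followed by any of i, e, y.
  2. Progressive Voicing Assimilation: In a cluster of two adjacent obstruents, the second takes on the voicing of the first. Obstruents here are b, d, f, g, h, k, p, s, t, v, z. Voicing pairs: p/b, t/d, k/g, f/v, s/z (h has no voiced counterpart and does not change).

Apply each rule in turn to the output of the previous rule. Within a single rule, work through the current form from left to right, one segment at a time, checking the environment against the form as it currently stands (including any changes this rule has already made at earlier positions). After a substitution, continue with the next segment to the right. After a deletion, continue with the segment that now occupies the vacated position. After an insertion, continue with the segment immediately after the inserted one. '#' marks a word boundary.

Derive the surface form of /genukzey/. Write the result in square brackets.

[zenuksey]

1 Velar Fronting: [genukzey] → [zenukzey]
2 Progressive Voicing Assimilation: [zenukzey] → [zenuksey]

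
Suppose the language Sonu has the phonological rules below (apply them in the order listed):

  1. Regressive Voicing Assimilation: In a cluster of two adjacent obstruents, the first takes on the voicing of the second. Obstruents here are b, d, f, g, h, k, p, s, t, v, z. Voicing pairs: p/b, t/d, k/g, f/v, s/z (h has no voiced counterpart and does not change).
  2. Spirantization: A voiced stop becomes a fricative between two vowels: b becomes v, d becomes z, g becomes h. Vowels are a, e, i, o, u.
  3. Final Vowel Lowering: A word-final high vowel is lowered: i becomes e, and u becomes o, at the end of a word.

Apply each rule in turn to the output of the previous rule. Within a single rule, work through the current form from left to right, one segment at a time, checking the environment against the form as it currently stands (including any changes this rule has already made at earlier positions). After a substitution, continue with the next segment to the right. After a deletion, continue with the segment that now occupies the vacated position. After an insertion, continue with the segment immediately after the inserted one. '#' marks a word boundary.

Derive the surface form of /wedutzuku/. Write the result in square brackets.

[wezudzuko]

1 Regressive Voicing Assimilation: [wedutzuku] → [wedudzuku]
2 Spirantization: [wedudzuku] → [wezudzuku]
3 Final Vowel Lowering: [wezudzuku] → [wezudzuko]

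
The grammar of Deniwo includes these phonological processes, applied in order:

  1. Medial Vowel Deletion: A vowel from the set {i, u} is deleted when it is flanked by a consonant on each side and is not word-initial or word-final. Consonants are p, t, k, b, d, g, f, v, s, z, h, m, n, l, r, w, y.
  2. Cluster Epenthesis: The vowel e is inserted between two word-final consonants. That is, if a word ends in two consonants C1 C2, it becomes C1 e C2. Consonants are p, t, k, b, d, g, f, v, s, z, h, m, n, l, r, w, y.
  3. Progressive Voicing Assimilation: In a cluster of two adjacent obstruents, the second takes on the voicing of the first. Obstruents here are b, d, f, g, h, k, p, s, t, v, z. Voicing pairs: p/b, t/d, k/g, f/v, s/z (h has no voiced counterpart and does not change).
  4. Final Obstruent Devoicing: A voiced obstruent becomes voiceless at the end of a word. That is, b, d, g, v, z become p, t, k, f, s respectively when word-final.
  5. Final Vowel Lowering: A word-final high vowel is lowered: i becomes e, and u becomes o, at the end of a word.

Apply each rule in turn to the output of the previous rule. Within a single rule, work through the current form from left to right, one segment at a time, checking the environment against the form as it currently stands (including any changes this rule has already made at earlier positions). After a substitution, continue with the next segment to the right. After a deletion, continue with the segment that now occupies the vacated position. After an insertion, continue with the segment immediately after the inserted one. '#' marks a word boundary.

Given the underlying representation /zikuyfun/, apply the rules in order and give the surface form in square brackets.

[zgyfen]

1 Medial Vowel Deletion: [zikuyfun] → [zkyfn]
2 Cluster Epenthesis: [zkyfn] → [zkyfen]
3 Progressive Voicing Assimilation: [zkyfen] → [zgyfen]
4 Final Obstruent Devoicing: no change — [zgyfen]
5 Final Vowel Lowering: no change — [zgyfen]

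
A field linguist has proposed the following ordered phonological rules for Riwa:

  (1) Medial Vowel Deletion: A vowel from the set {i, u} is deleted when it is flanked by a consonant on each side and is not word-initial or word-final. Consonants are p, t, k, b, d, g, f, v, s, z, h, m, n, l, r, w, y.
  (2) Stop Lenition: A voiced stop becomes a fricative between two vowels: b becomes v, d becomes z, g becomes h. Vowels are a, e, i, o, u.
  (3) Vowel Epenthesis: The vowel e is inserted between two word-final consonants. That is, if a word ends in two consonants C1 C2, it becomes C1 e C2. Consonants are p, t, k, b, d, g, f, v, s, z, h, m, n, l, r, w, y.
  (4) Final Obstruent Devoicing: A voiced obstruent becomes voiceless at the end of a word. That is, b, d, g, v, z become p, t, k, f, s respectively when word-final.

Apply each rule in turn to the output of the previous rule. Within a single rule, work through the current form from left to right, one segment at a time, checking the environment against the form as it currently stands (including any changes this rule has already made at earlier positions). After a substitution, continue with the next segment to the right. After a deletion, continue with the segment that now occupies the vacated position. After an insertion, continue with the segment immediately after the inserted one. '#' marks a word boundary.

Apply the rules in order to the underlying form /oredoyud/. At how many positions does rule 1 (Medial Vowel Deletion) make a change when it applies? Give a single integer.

(1) Medial Vowel Deletion: [oredoyud] → [oredoyd]
(2) Stop Lenition: [oredoyd] → [orezoyd]
(3) Vowel Epenthesis: [orezoyd] → [orezoyed]
(4) Final Obstruent Devoicing: [orezoyed] → [orezoyet]
Rule 1 changed 1 position(s).

1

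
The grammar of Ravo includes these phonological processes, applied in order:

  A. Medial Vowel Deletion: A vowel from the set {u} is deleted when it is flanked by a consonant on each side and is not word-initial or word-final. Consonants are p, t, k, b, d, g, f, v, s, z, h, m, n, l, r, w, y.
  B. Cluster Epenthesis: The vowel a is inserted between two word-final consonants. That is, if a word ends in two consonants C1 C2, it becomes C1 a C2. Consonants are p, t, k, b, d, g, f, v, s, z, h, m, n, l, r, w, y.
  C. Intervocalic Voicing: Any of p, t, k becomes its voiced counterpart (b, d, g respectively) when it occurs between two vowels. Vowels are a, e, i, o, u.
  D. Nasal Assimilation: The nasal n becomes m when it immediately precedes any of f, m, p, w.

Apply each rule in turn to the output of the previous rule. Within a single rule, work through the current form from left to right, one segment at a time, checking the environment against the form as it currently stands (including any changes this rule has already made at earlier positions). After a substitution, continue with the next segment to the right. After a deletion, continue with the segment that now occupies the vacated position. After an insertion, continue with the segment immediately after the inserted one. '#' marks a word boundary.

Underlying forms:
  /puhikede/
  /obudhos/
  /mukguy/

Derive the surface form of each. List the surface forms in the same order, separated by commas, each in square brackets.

/puhikede/:
  A Medial Vowel Deletion: [puhikede] → [phikede]
  B Cluster Epenthesis: no change — [phikede]
  C Intervocalic Voicing: [phikede] → [phigede]
  D Nasal Assimilation: no change — [phigede]
/obudhos/:
  A Medial Vowel Deletion: [obudhos] → [obdhos]
  B Cluster Epenthesis: no change — [obdhos]
  C Intervocalic Voicing: no change — [obdhos]
  D Nasal Assimilation: no change — [obdhos]
/mukguy/:
  A Medial Vowel Deletion: [mukguy] → [mkgy]
  B Cluster Epenthesis: [mkgy] → [mkgay]
  C Intervocalic Voicing: no change — [mkgay]
  D Nasal Assimilation: no change — [mkgay]

[phigede], [obdhos], [mkgay]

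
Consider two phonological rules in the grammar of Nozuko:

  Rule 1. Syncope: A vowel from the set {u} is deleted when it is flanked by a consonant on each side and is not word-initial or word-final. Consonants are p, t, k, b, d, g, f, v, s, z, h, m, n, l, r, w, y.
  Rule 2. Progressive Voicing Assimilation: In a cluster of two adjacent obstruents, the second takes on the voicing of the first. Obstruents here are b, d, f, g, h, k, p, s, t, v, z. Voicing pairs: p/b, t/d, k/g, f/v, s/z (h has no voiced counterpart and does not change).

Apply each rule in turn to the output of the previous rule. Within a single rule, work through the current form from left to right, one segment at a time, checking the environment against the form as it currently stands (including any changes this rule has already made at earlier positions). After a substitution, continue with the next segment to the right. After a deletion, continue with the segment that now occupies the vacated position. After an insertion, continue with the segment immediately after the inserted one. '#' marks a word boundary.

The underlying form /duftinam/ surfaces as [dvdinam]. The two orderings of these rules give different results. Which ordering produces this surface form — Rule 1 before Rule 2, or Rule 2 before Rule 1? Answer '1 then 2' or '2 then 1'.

Order 1 then 2:
  1 Syncope: [duftinam] → [dftinam]
  2 Progressive Voicing Assimilation: [dftinam] → [dvdinam]
  result: [dvdinam]
Order 2 then 1:
  2 Progressive Voicing Assimilation: no change — [duftinam]
  1 Syncope: [duftinam] → [dftinam]
  result: [dftinam]

1 then 2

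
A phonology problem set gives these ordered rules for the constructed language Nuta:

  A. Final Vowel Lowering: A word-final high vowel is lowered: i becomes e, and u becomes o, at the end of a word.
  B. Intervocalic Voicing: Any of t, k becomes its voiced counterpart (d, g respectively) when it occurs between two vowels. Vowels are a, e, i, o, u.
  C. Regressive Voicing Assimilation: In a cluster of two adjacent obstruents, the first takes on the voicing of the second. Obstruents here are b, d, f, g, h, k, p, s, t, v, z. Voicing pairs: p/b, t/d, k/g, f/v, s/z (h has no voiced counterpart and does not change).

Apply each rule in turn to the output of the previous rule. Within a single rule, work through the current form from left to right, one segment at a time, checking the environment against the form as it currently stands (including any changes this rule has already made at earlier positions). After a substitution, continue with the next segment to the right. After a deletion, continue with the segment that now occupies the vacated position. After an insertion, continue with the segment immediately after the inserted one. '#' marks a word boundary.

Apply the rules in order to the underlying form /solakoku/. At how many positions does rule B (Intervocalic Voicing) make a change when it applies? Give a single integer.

2

A Final Vowel Lowering: [solakoku] → [solakoko]
B Intervocalic Voicing: [solakoko] → [solagogo]
C Regressive Voicing Assimilation: no change — [solagogo]
Rule B changed 2 position(s).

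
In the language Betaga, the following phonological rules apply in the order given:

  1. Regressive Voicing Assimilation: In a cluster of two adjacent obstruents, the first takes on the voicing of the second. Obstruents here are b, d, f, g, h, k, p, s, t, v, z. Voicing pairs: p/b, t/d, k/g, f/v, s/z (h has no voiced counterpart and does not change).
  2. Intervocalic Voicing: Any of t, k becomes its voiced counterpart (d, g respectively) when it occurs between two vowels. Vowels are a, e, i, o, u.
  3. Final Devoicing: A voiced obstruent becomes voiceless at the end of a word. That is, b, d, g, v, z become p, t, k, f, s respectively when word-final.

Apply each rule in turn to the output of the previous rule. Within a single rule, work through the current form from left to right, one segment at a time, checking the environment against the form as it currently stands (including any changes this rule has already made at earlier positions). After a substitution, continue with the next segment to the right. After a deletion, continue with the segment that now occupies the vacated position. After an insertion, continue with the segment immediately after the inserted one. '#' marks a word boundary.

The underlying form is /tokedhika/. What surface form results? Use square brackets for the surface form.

[togethiga]

1 Regressive Voicing Assimilation: [tokedhika] → [tokethika]
2 Intervocalic Voicing: [tokethika] → [togethiga]
3 Final Devoicing: no change — [togethiga]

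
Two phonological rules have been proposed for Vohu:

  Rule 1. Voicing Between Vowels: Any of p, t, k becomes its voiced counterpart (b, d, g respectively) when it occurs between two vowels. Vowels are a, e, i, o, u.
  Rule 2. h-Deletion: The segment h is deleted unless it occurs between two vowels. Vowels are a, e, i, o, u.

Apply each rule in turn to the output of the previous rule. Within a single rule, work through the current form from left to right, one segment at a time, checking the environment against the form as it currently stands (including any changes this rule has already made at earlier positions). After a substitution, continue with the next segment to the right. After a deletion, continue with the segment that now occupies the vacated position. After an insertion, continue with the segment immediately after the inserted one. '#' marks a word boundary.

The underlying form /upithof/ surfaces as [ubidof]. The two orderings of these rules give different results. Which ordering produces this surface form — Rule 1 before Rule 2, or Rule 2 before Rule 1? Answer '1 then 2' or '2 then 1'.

2 then 1

Order 1 then 2:
  1 Voicing Between Vowels: [upithof] → [ubithof]
  2 h-Deletion: [ubithof] → [ubitof]
  result: [ubitof]
Order 2 then 1:
  2 h-Deletion: [upithof] → [upitof]
  1 Voicing Between Vowels: [upitof] → [ubidof]
  result: [ubidof]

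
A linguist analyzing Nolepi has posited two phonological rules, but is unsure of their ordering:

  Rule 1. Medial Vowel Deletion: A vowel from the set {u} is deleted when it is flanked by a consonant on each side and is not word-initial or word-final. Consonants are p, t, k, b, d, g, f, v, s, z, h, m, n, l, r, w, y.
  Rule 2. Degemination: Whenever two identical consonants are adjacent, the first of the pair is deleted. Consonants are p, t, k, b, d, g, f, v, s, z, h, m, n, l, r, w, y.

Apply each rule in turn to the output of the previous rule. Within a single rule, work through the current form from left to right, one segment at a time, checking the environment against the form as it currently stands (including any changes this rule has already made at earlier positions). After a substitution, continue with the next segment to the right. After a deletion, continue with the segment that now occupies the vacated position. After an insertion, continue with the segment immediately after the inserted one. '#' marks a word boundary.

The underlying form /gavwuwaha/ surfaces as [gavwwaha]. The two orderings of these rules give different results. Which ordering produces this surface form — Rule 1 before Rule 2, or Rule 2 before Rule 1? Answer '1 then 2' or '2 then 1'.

Order 1 then 2:
  1 Medial Vowel Deletion: [gavwuwaha] → [gavwwaha]
  2 Degemination: [gavwwaha] → [gavwaha]
  result: [gavwaha]
Order 2 then 1:
  2 Degemination: no change — [gavwuwaha]
  1 Medial Vowel Deletion: [gavwuwaha] → [gavwwaha]
  result: [gavwwaha]

2 then 1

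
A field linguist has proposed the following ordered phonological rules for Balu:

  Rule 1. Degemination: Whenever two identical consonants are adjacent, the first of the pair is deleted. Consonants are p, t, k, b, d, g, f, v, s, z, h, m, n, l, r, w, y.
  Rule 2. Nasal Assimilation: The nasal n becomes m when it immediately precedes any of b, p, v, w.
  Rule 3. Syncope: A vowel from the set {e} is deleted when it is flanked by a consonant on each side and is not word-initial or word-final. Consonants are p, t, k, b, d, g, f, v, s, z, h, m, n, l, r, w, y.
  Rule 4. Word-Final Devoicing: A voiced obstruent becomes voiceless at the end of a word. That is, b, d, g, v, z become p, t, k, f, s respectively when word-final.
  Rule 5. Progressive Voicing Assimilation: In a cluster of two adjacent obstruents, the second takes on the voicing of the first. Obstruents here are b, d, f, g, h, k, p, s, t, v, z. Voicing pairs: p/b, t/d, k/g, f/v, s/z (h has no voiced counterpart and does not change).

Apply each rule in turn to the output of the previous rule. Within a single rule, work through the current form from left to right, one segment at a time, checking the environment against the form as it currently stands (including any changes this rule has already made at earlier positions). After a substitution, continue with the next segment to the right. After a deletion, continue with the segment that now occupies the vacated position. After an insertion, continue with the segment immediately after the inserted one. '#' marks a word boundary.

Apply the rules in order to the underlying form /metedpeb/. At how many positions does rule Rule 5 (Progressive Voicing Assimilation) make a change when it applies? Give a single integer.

1

Rule 1 Degemination: no change — [metedpeb]
Rule 2 Nasal Assimilation: no change — [metedpeb]
Rule 3 Syncope: [metedpeb] → [mtdpb]
Rule 4 Word-Final Devoicing: [mtdpb] → [mtdpp]
Rule 5 Progressive Voicing Assimilation: [mtdpp] → [mttpp]
Rule Rule 5 changed 1 position(s).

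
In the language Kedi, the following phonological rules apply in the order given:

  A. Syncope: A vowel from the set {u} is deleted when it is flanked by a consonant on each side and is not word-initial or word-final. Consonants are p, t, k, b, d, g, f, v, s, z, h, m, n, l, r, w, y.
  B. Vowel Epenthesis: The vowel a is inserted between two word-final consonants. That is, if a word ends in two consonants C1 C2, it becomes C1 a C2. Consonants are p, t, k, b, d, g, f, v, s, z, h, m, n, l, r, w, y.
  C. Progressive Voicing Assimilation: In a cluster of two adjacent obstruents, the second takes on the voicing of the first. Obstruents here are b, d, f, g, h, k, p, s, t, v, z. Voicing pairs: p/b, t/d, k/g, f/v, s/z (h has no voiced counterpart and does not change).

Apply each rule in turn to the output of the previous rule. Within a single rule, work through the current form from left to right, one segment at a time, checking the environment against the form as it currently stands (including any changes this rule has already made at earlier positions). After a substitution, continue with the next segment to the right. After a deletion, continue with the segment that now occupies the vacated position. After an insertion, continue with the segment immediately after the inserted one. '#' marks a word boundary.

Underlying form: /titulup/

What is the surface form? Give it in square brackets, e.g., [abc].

[titlap]

A Syncope: [titulup] → [titlp]
B Vowel Epenthesis: [titlp] → [titlap]
C Progressive Voicing Assimilation: no change — [titlap]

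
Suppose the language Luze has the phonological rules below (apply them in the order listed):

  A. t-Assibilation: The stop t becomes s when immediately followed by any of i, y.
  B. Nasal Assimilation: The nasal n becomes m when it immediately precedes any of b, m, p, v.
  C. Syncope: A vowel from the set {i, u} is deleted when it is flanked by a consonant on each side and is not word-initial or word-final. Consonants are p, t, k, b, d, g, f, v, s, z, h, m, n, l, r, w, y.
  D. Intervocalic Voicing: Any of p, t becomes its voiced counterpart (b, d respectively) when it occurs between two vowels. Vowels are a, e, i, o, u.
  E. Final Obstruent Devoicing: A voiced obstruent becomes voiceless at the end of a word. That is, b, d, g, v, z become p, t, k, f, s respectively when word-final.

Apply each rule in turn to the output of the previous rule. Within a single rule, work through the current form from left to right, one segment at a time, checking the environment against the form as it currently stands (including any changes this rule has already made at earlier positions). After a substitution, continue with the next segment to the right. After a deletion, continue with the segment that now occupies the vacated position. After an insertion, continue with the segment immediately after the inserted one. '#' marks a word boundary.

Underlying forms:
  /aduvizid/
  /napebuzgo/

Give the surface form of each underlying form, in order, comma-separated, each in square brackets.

/aduvizid/:
  A t-Assibilation: no change — [aduvizid]
  B Nasal Assimilation: no change — [aduvizid]
  C Syncope: [aduvizid] → [advzd]
  D Intervocalic Voicing: no change — [advzd]
  E Final Obstruent Devoicing: [advzd] → [advzt]
/napebuzgo/:
  A t-Assibilation: no change — [napebuzgo]
  B Nasal Assimilation: no change — [napebuzgo]
  C Syncope: [napebuzgo] → [napebzgo]
  D Intervocalic Voicing: [napebzgo] → [nabebzgo]
  E Final Obstruent Devoicing: no change — [nabebzgo]

[advzt], [nabebzgo]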